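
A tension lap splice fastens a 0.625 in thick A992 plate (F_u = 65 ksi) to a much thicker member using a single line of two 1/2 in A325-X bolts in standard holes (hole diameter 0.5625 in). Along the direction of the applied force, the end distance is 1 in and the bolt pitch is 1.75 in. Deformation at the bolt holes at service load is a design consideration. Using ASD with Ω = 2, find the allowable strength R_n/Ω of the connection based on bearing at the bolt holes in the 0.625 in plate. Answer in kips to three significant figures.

Per bolt r_n = 1.2 l_c t F_u ≤ 2.4 d t F_u; upper limit = 2.4 × 0.5 × 0.625 × 65 = 48.75 kips.
Edge bolt: l_c = 1 − 0.5625/2 = 0.7188 in → 1.2 × 0.7188 × 0.625 × 65 = 35.04 → r_n = 35.04 kips.
Interior bolts: l_c = 1.75 − 0.5625 = 1.188 in → 1.2 × 1.188 × 0.625 × 65 = 57.89 → r_n = 48.75 kips.
R_n = 1 × 35.04 + 1 × 48.75 = 83.79 kips.
Allowable strength R_n/Ω = 83.79 / 2 = 41.9 kips.

41.9 kips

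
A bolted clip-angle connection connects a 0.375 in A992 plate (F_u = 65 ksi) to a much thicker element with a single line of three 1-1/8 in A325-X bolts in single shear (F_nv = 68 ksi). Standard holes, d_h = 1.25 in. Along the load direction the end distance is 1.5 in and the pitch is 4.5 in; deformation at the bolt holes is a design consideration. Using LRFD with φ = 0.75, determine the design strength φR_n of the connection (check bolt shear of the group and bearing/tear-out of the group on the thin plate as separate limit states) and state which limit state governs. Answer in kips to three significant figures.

Bolt shear: A_b = π·1.125²/4 = 0.994 in²; R_n = 68 × 0.994 × 3 × 1 = 202.8 kips → 0.75 × 202.8 = 152 kips.
Bearing (1.2 l_c t F_u ≤ 2.4 d t F_u): upper limit = 2.4·1.125·0.375·65 = 65.81 kips.
  Edge l_c = 1.5 − 1.25/2 = 0.875 → r_n = 25.59 kips; interior l_c = 4.5 − 1.25 = 3.25 → r_n = 65.81 kips.
  R_n,bearing = 1·25.59 + 2·65.81 = 157.2 kips → 0.75 × 157.2 = 118 kips.
Bearing governs: 118 kips.

118 kips (bearing governs)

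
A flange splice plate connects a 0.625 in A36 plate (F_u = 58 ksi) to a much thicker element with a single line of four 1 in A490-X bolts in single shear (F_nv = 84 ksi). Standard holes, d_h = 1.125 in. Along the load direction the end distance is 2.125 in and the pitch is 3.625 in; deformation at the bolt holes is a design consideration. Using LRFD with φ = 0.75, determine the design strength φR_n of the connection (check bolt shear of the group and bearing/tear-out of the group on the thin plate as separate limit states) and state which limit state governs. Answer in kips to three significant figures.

198 kips (bolt shear governs)

Bolt shear: A_b = π·1²/4 = 0.7854 in²; R_n = 84 × 0.7854 × 4 × 1 = 263.9 kips → 0.75 × 263.9 = 198 kips.
Bearing (1.2 l_c t F_u ≤ 2.4 d t F_u): upper limit = 2.4·1·0.625·58 = 87 kips.
  Edge l_c = 2.125 − 1.125/2 = 1.562 → r_n = 67.97 kips; interior l_c = 3.625 − 1.125 = 2.5 → r_n = 87 kips.
  R_n,bearing = 1·67.97 + 3·87 = 329 kips → 0.75 × 329 = 247 kips.
Bolt shear governs: 198 kips.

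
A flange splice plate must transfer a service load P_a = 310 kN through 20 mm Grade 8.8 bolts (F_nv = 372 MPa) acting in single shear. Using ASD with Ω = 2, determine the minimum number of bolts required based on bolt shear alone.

A_b = π·20²/4 = 314.2 mm².
Per-bolt allowable strength R_n/Ω = 372 × 314.2 × 1 / 1000 / 2 = 58.43 kN.
n ≥ 310 / 58.43 = 5.305 → use 6 bolts.

6 bolts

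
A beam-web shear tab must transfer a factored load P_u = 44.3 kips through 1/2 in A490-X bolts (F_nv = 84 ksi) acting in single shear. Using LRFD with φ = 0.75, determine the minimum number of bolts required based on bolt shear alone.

A_b = π·0.5²/4 = 0.1963 in².
Per-bolt design strength φR_n = 0.75 × 84 × 0.1963 × 1 = 12.37 kips.
n ≥ 44.3 / 12.37 = 3.581 → use 4 bolts.

4 bolts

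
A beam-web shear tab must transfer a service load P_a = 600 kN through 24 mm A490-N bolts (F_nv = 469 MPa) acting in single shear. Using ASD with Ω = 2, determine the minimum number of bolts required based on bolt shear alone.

A_b = π·24²/4 = 452.4 mm².
Per-bolt allowable strength R_n/Ω = 469 × 452.4 × 1 / 1000 / 2 = 106.1 kN.
n ≥ 600 / 106.1 = 5.656 → use 6 bolts.

6 bolts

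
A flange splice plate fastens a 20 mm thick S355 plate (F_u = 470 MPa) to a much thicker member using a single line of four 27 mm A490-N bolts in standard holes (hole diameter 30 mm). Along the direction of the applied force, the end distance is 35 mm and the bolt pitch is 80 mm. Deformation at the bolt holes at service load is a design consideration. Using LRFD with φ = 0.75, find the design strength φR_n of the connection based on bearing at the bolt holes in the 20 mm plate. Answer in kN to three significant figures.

Per bolt r_n = 1.2 l_c t F_u ≤ 2.4 d t F_u; upper limit = 2.4 × 27 × 20 × 470 / 1000 = 609.1 kN.
Edge bolt: l_c = 35 − 30/2 = 20 mm → 1.2 × 20 × 20 × 470 / 1000 = 225.6 → r_n = 225.6 kN.
Interior bolts: l_c = 80 − 30 = 50 mm → 1.2 × 50 × 20 × 470 / 1000 = 564 → r_n = 564 kN.
R_n = 1 × 225.6 + 3 × 564 = 1918 kN.
Design strength φR_n = 0.75 × 1918 = 1440 kN.

1440 kN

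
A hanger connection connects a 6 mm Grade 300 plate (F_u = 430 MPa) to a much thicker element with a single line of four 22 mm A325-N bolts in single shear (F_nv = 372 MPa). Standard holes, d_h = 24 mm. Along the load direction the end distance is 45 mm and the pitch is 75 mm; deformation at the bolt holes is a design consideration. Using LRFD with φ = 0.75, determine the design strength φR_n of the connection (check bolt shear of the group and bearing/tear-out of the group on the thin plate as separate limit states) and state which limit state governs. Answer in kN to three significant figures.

383 kN (bearing governs)

Bolt shear: A_b = π·22²/4 = 380.1 mm²; R_n = 372 × 380.1 × 4 × 1 / 1000 = 565.6 kN → 0.75 × 565.6 = 424 kN.
Bearing (1.2 l_c t F_u ≤ 2.4 d t F_u): upper limit = 2.4·22·6·430 / 1000 = 136.2 kN.
  Edge l_c = 45 − 24/2 = 33 → r_n = 102.2 kN; interior l_c = 75 − 24 = 51 → r_n = 136.2 kN.
  R_n,bearing = 1·102.2 + 3·136.2 = 510.8 kN → 0.75 × 510.8 = 383 kN.
Bearing governs: 383 kN.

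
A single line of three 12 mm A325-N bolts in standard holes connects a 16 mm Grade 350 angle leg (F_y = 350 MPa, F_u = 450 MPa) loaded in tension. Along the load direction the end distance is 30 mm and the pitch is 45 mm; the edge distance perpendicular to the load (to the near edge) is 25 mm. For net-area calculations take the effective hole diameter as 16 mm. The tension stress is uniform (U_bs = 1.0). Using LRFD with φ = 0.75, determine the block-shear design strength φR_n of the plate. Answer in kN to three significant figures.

Shear plane L_v = 30 + 2·45 = 120 mm; A_gv = 120 × 16 = 1920 mm².
A_nv = (120 − 2.5·16) × 16 = 1280 mm².
A_nt = (25 − 0.5·16) × 16 = 272 mm².
0.6 F_u A_nv = 345.6 kN; 0.6 F_y A_gv = 403.2 kN → shear rupture governs the shear term.
R_n = 345.6 + 1.0 × 450 × 272 / 1000 = 468 kN.
Design strength φR_n = 0.75 × 468 = 351 kN.

351 kN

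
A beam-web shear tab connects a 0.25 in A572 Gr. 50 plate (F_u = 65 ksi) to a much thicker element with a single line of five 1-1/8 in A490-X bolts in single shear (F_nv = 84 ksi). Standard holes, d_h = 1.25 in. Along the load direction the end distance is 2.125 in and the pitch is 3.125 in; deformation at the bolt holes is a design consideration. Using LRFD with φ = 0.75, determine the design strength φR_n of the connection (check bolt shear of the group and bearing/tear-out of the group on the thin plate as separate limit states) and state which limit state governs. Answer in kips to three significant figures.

132 kips (bearing governs)

Bolt shear: A_b = π·1.125²/4 = 0.994 in²; R_n = 84 × 0.994 × 5 × 1 = 417.5 kips → 0.75 × 417.5 = 313 kips.
Bearing (1.2 l_c t F_u ≤ 2.4 d t F_u): upper limit = 2.4·1.125·0.25·65 = 43.87 kips.
  Edge l_c = 2.125 − 1.25/2 = 1.5 → r_n = 29.25 kips; interior l_c = 3.125 − 1.25 = 1.875 → r_n = 36.56 kips.
  R_n,bearing = 1·29.25 + 4·36.56 = 175.5 kips → 0.75 × 175.5 = 132 kips.
Bearing governs: 132 kips.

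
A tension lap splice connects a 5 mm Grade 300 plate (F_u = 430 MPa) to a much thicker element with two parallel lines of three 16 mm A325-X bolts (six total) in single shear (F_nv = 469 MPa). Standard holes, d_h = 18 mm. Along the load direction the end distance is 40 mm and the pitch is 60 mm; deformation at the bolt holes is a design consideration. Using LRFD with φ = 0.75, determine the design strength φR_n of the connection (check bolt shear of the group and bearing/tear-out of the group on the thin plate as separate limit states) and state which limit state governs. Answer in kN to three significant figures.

Bolt shear: A_b = π·16²/4 = 201.1 mm²; R_n = 469 × 201.1 × 6 × 1 / 1000 = 565.8 kN → 0.75 × 565.8 = 424 kN.
Bearing (1.2 l_c t F_u ≤ 2.4 d t F_u): upper limit = 2.4·16·5·430 / 1000 = 82.56 kN.
  Edge l_c = 40 − 18/2 = 31 → r_n = 79.98 kN; interior l_c = 60 − 18 = 42 → r_n = 82.56 kN.
  R_n,bearing = 2·79.98 + 4·82.56 = 490.2 kN → 0.75 × 490.2 = 368 kN.
Bearing governs: 368 kN.

368 kN (bearing governs)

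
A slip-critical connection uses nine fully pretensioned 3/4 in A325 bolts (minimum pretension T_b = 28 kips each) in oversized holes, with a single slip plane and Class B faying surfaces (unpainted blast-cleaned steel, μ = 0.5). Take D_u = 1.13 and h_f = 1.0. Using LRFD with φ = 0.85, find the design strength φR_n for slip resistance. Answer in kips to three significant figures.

121 kips

R_n = μ · D_u · h_f · T_b · n_s · n_b = 0.5 × 1.13 × 1.0 × 28 × 1 × 9 = 142.4 kips.
Design strength φR_n = 0.85 × 142.4 = 121 kips.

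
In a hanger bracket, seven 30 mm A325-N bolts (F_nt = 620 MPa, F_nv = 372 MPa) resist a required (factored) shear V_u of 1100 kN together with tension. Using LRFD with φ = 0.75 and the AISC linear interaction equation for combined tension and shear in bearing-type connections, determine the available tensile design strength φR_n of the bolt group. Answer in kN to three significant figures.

1160 kN

A_b = π·30²/4 = 706.9 mm²; f_rv = 1100 × 1000 / (7 × 706.9) = 222.3 MPa.
F'_nt = 1.3 F_nt − (F_nt / φF_nv) f_rv = 1.3·620 − (620/(0.75·372))·222.3 = 312 MPa, capped at F_nt → F'_nt = 312 MPa.
R_n = F'_nt · A_b · n = 312 × 706.9 × 7 / 1000 = 1544 kN.
Design strength φR_n = 0.75 × 1544 = 1160 kN.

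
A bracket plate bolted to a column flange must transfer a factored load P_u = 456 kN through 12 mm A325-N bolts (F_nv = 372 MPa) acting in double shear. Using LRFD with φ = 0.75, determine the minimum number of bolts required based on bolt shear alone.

8 bolts

A_b = π·12²/4 = 113.1 mm².
Per-bolt design strength φR_n = 0.75 × 372 × 113.1 × 2 / 1000 = 63.11 kN.
n ≥ 456 / 63.11 = 7.226 → use 8 bolts.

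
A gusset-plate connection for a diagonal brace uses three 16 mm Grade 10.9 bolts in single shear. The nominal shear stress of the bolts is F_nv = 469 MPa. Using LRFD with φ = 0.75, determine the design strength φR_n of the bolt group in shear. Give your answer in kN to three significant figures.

A_b = π × 16² / 4 = 201.1 mm².
R_n = F_nv · A_b · n · n_s = 469 × 201.1 × 3 × 1 / 1000 = 282.9 kN.
Design strength φR_n = 0.75 × 282.9 = 212 kN.

212 kN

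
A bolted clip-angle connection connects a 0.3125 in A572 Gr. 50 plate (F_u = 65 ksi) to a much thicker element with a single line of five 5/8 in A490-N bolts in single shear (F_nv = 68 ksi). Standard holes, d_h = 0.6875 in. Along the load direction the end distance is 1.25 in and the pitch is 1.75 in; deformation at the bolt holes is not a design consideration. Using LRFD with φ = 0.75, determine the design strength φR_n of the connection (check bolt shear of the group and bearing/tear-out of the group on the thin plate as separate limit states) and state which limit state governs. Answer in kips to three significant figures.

78.2 kips (bolt shear governs)

Bolt shear: A_b = π·0.625²/4 = 0.3068 in²; R_n = 68 × 0.3068 × 5 × 1 = 104.3 kips → 0.75 × 104.3 = 78.2 kips.
Bearing (1.5 l_c t F_u ≤ 3.0 d t F_u): upper limit = 3.0·0.625·0.3125·65 = 38.09 kips.
  Edge l_c = 1.25 − 0.6875/2 = 0.9062 → r_n = 27.61 kips; interior l_c = 1.75 − 0.6875 = 1.062 → r_n = 32.37 kips.
  R_n,bearing = 1·27.61 + 4·32.37 = 157.1 kips → 0.75 × 157.1 = 118 kips.
Bolt shear governs: 78.2 kips.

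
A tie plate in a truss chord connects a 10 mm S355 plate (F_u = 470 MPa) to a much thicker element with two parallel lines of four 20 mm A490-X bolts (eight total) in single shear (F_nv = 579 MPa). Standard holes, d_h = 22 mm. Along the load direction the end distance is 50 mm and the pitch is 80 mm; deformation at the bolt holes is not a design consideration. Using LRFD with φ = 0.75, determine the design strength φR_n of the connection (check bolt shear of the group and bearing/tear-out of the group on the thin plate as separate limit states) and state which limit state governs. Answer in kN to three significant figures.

1090 kN (bolt shear governs)

Bolt shear: A_b = π·20²/4 = 314.2 mm²; R_n = 579 × 314.2 × 8 × 1 / 1000 = 1455 kN → 0.75 × 1455 = 1090 kN.
Bearing (1.5 l_c t F_u ≤ 3.0 d t F_u): upper limit = 3.0·20·10·470 / 1000 = 282 kN.
  Edge l_c = 50 − 22/2 = 39 → r_n = 274.9 kN; interior l_c = 80 − 22 = 58 → r_n = 282 kN.
  R_n,bearing = 2·274.9 + 6·282 = 2242 kN → 0.75 × 2242 = 1680 kN.
Bolt shear governs: 1090 kN.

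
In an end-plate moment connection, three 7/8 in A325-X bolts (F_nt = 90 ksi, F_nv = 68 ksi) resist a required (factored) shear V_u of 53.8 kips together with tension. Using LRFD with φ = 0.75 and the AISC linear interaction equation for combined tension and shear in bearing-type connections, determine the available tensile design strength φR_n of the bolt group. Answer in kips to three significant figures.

87.1 kips

A_b = π·0.875²/4 = 0.6013 in²; f_rv = 53.8 / (3 × 0.6013) = 29.82 ksi.
F'_nt = 1.3 F_nt − (F_nt / φF_nv) f_rv = 1.3·90 − (90/(0.75·68))·29.82 = 64.37 ksi, capped at F_nt → F'_nt = 64.37 ksi.
R_n = F'_nt · A_b · n = 64.37 × 0.6013 × 3 = 116.1 kips.
Design strength φR_n = 0.75 × 116.1 = 87.1 kips.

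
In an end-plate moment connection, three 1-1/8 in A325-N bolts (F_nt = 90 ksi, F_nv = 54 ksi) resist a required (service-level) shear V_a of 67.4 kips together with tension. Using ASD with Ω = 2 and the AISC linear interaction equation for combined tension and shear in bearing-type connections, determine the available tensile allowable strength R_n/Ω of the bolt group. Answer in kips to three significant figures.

A_b = π·1.125²/4 = 0.994 in²; f_rv = 67.4 / (3 × 0.994) = 22.6 ksi.
F'_nt = 1.3 F_nt − (Ω F_nt / F_nv) f_rv = 1.3·90 − (2·90/54)·22.6 = 41.66 ksi, capped at F_nt → F'_nt = 41.66 ksi.
R_n = F'_nt · A_b · n = 41.66 × 0.994 × 3 = 124.2 kips.
Allowable strength R_n/Ω = 124.2 / 2 = 62.1 kips.

62.1 kips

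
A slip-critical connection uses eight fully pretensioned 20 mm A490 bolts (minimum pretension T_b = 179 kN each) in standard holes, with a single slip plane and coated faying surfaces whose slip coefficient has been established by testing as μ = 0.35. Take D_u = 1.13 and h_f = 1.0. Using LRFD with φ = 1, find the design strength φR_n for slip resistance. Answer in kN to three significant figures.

566 kN

R_n = μ · D_u · h_f · T_b · n_s · n_b = 0.35 × 1.13 × 1.0 × 179 × 1 × 8 = 566.4 kN.
Design strength φR_n = 1 × 566.4 = 566 kN.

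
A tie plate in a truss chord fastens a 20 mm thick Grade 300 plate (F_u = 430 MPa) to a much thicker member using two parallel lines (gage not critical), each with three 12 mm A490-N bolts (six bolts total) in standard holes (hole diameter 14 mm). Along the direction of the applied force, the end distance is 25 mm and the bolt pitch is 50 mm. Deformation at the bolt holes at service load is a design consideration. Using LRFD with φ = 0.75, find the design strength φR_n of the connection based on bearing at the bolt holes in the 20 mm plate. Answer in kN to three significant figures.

1020 kN

Per bolt r_n = 1.2 l_c t F_u ≤ 2.4 d t F_u; upper limit = 2.4 × 12 × 20 × 430 / 1000 = 247.7 kN.
Edge bolt: l_c = 25 − 14/2 = 18 mm → 1.2 × 18 × 20 × 430 / 1000 = 185.8 → r_n = 185.8 kN.
Interior bolts: l_c = 50 − 14 = 36 mm → 1.2 × 36 × 20 × 430 / 1000 = 371.5 → r_n = 247.7 kN.
R_n = 2 × 185.8 + 4 × 247.7 = 1362 kN.
Design strength φR_n = 0.75 × 1362 = 1020 kN.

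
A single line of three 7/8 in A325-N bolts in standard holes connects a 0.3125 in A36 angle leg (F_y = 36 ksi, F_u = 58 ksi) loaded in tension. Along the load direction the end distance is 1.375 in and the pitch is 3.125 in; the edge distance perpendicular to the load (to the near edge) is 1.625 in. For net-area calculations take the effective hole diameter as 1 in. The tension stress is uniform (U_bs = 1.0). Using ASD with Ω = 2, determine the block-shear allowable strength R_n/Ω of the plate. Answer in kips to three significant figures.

Shear plane L_v = 1.375 + 2·3.125 = 7.625 in; A_gv = 7.625 × 0.3125 = 2.383 in².
A_nv = (7.625 − 2.5·1) × 0.3125 = 1.602 in².
A_nt = (1.625 − 0.5·1) × 0.3125 = 0.3516 in².
0.6 F_u A_nv = 55.73 kips; 0.6 F_y A_gv = 51.47 kips → shear yielding governs the shear term.
R_n = 51.47 + 1.0 × 58 × 0.3516 = 71.86 kips.
Allowable strength R_n/Ω = 71.86 / 2 = 35.9 kips.

35.9 kips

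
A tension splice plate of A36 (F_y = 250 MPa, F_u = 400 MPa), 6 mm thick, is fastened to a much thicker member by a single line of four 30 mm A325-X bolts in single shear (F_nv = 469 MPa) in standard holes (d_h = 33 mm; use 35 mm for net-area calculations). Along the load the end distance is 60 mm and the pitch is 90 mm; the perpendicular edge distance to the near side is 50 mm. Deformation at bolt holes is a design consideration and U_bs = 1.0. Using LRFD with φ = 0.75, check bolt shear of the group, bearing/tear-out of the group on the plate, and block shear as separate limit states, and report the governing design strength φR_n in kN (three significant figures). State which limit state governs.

Bolt shear: A_b = π·30²/4 = 706.9 mm²; R_n = 469 × 706.9 × 4 × 1 / 1000 = 1326 kN → 0.75 × 1326 = 995 kN.
Bearing: edge l_c = 43.5, r_n = 125.3 kN; interior l_c = 57, r_n = 164.2 kN; R_n = 125.3 + 3·164.2 = 617.8 kN → 463 kN.
Block shear: A_gv = 1980, A_nv = 1245, A_nt = 195 mm²; R_n = min(0.6F_uA_nv, 0.6F_yA_gv) + U_bs·F_u·A_nt = 375 kN → 281 kN.
Block shear governs: 281 kN.

281 kN (block shear governs)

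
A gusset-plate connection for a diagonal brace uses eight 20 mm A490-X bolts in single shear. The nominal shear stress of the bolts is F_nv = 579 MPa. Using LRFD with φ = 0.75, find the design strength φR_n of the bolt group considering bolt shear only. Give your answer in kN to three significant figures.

1090 kN

A_b = π × 20² / 4 = 314.2 mm².
R_n = F_nv · A_b · n · n_s = 579 × 314.2 × 8 × 1 / 1000 = 1455 kN.
Design strength φR_n = 0.75 × 1455 = 1090 kN.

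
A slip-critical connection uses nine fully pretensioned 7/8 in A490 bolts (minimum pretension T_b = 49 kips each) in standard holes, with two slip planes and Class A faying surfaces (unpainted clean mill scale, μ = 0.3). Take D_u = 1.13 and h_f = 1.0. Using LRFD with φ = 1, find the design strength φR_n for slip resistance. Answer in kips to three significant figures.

299 kips

R_n = μ · D_u · h_f · T_b · n_s · n_b = 0.3 × 1.13 × 1.0 × 49 × 2 × 9 = 299 kips.
Design strength φR_n = 1 × 299 = 299 kips.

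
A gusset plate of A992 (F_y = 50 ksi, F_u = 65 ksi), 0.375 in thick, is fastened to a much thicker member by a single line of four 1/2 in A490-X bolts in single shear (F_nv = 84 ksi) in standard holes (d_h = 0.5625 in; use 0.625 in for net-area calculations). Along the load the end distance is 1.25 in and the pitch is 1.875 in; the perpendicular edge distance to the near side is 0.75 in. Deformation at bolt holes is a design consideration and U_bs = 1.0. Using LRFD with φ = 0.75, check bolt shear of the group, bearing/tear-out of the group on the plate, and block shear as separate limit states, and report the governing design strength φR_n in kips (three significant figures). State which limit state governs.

Bolt shear: A_b = π·0.5²/4 = 0.1963 in²; R_n = 84 × 0.1963 × 4 × 1 = 65.97 kips → 0.75 × 65.97 = 49.5 kips.
Bearing: edge l_c = 0.9688, r_n = 28.34 kips; interior l_c = 1.312, r_n = 29.25 kips; R_n = 28.34 + 3·29.25 = 116.1 kips → 87.1 kips.
Block shear: A_gv = 2.578, A_nv = 1.758, A_nt = 0.1641 in²; R_n = min(0.6F_uA_nv, 0.6F_yA_gv) + U_bs·F_u·A_nt = 79.22 kips → 59.4 kips.
Bolt shear governs: 49.5 kips.

49.5 kips (bolt shear governs)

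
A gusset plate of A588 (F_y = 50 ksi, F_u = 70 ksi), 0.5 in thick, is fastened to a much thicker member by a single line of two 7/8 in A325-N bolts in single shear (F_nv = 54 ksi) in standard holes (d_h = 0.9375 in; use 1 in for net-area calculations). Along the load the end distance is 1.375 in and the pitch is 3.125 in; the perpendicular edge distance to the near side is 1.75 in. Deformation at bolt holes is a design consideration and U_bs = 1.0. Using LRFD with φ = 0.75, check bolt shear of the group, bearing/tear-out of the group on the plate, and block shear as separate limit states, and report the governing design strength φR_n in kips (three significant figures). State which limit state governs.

48.7 kips (bolt shear governs)

Bolt shear: A_b = π·0.875²/4 = 0.6013 in²; R_n = 54 × 0.6013 × 2 × 1 = 64.94 kips → 0.75 × 64.94 = 48.7 kips.
Bearing: edge l_c = 0.9062, r_n = 38.06 kips; interior l_c = 2.188, r_n = 73.5 kips; R_n = 38.06 + 1·73.5 = 111.6 kips → 83.7 kips.
Block shear: A_gv = 2.25, A_nv = 1.5, A_nt = 0.625 in²; R_n = min(0.6F_uA_nv, 0.6F_yA_gv) + U_bs·F_u·A_nt = 106.8 kips → 80.1 kips.
Bolt shear governs: 48.7 kips.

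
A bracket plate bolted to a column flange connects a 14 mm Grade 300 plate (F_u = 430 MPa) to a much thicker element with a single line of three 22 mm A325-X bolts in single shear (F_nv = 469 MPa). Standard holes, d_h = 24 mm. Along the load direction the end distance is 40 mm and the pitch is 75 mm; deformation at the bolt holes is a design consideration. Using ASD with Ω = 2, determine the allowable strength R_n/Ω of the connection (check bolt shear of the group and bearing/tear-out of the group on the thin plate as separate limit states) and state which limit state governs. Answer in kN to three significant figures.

Bolt shear: A_b = π·22²/4 = 380.1 mm²; R_n = 469 × 380.1 × 3 × 1 / 1000 = 534.8 kN → 534.8 / 2 = 267 kN.
Bearing (1.2 l_c t F_u ≤ 2.4 d t F_u): upper limit = 2.4·22·14·430 / 1000 = 317.9 kN.
  Edge l_c = 40 − 24/2 = 28 → r_n = 202.3 kN; interior l_c = 75 − 24 = 51 → r_n = 317.9 kN.
  R_n,bearing = 1·202.3 + 2·317.9 = 838 kN → 838 / 2 = 419 kN.
Bolt shear governs: 267 kN.

267 kN (bolt shear governs)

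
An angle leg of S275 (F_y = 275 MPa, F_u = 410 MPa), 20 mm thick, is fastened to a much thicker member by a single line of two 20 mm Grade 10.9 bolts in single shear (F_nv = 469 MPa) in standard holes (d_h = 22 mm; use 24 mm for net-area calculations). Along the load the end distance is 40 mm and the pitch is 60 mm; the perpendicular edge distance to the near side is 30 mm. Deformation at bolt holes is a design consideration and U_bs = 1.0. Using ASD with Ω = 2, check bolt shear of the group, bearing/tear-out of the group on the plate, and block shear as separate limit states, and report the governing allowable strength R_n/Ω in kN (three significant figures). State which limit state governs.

147 kN (bolt shear governs)

Bolt shear: A_b = π·20²/4 = 314.2 mm²; R_n = 469 × 314.2 × 2 × 1 / 1000 = 294.7 kN → 294.7 / 2 = 147 kN.
Bearing: edge l_c = 29, r_n = 285.4 kN; interior l_c = 38, r_n = 373.9 kN; R_n = 285.4 + 1·373.9 = 659.3 kN → 330 kN.
Block shear: A_gv = 2000, A_nv = 1280, A_nt = 360 mm²; R_n = min(0.6F_uA_nv, 0.6F_yA_gv) + U_bs·F_u·A_nt = 462.5 kN → 231 kN.
Bolt shear governs: 147 kN.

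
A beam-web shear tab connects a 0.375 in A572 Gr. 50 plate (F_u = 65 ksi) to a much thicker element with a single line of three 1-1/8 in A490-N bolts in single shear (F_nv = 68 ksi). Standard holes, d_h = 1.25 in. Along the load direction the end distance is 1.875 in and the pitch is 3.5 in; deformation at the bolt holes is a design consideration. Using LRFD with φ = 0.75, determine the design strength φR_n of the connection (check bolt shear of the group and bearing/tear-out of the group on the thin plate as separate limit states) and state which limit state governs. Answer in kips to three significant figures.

126 kips (bearing governs)

Bolt shear: A_b = π·1.125²/4 = 0.994 in²; R_n = 68 × 0.994 × 3 × 1 = 202.8 kips → 0.75 × 202.8 = 152 kips.
Bearing (1.2 l_c t F_u ≤ 2.4 d t F_u): upper limit = 2.4·1.125·0.375·65 = 65.81 kips.
  Edge l_c = 1.875 − 1.25/2 = 1.25 → r_n = 36.56 kips; interior l_c = 3.5 − 1.25 = 2.25 → r_n = 65.81 kips.
  R_n,bearing = 1·36.56 + 2·65.81 = 168.2 kips → 0.75 × 168.2 = 126 kips.
Bearing governs: 126 kips.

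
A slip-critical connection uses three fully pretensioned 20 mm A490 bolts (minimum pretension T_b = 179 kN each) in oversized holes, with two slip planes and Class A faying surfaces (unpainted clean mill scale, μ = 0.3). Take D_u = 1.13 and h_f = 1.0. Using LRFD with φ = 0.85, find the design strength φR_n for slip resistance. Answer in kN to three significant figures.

R_n = μ · D_u · h_f · T_b · n_s · n_b = 0.3 × 1.13 × 1.0 × 179 × 2 × 3 = 364.1 kN.
Design strength φR_n = 0.85 × 364.1 = 309 kN.

309 kN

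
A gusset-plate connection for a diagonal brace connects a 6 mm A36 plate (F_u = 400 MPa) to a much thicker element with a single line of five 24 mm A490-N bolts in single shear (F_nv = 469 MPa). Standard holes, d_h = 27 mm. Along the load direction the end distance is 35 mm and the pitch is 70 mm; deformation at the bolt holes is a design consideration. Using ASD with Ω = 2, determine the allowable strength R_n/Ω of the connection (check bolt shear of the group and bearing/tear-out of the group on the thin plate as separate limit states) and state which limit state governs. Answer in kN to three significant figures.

Bolt shear: A_b = π·24²/4 = 452.4 mm²; R_n = 469 × 452.4 × 5 × 1 / 1000 = 1061 kN → 1061 / 2 = 530 kN.
Bearing (1.2 l_c t F_u ≤ 2.4 d t F_u): upper limit = 2.4·24·6·400 / 1000 = 138.2 kN.
  Edge l_c = 35 − 27/2 = 21.5 → r_n = 61.92 kN; interior l_c = 70 − 27 = 43 → r_n = 123.8 kN.
  R_n,bearing = 1·61.92 + 4·123.8 = 557.3 kN → 557.3 / 2 = 279 kN.
Bearing governs: 279 kN.

279 kN (bearing governs)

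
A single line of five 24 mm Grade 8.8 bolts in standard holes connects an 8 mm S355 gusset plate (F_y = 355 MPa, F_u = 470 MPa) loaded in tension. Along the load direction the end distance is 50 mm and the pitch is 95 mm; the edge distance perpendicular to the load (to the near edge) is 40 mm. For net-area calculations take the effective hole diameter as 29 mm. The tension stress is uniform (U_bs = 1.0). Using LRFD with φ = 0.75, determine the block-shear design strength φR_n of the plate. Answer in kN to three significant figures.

Shear plane L_v = 50 + 4·95 = 430 mm; A_gv = 430 × 8 = 3440 mm².
A_nv = (430 − 4.5·29) × 8 = 2396 mm².
A_nt = (40 − 0.5·29) × 8 = 204 mm².
0.6 F_u A_nv = 675.7 kN; 0.6 F_y A_gv = 732.7 kN → shear rupture governs the shear term.
R_n = 675.7 + 1.0 × 470 × 204 / 1000 = 771.6 kN.
Design strength φR_n = 0.75 × 771.6 = 579 kN.

579 kN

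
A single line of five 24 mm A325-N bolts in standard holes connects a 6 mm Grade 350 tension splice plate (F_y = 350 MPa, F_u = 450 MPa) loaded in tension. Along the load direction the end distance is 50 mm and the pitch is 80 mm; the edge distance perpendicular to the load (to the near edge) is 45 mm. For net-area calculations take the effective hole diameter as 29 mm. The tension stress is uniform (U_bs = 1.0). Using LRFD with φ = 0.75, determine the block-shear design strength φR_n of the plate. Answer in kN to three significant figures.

353 kN

Shear plane L_v = 50 + 4·80 = 370 mm; A_gv = 370 × 6 = 2220 mm².
A_nv = (370 − 4.5·29) × 6 = 1437 mm².
A_nt = (45 − 0.5·29) × 6 = 183 mm².
0.6 F_u A_nv = 388 kN; 0.6 F_y A_gv = 466.2 kN → shear rupture governs the shear term.
R_n = 388 + 1.0 × 450 × 183 / 1000 = 470.3 kN.
Design strength φR_n = 0.75 × 470.3 = 353 kN.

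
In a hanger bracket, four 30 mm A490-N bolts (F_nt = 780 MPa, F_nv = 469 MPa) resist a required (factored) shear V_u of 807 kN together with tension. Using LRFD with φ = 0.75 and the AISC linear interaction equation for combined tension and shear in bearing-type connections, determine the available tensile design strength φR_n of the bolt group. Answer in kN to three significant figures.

A_b = π·30²/4 = 706.9 mm²; f_rv = 807 × 1000 / (4 × 706.9) = 285.4 MPa.
F'_nt = 1.3 F_nt − (F_nt / φF_nv) f_rv = 1.3·780 − (780/(0.75·469))·285.4 = 381.1 MPa, capped at F_nt → F'_nt = 381.1 MPa.
R_n = F'_nt · A_b · n = 381.1 × 706.9 × 4 / 1000 = 1078 kN.
Design strength φR_n = 0.75 × 1078 = 808 kN.

808 kN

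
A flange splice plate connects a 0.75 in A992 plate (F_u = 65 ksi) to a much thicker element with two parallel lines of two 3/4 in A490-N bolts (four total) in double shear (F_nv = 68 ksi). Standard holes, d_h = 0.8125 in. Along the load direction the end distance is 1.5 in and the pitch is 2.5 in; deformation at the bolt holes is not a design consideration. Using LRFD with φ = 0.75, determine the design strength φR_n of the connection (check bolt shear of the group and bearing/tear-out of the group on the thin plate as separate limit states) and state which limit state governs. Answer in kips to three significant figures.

180 kips (bolt shear governs)

Bolt shear: A_b = π·0.75²/4 = 0.4418 in²; R_n = 68 × 0.4418 × 4 × 2 = 240.3 kips → 0.75 × 240.3 = 180 kips.
Bearing (1.5 l_c t F_u ≤ 3.0 d t F_u): upper limit = 3.0·0.75·0.75·65 = 109.7 kips.
  Edge l_c = 1.5 − 0.8125/2 = 1.094 → r_n = 79.98 kips; interior l_c = 2.5 − 0.8125 = 1.688 → r_n = 109.7 kips.
  R_n,bearing = 2·79.98 + 2·109.7 = 379.3 kips → 0.75 × 379.3 = 285 kips.
Bolt shear governs: 180 kips.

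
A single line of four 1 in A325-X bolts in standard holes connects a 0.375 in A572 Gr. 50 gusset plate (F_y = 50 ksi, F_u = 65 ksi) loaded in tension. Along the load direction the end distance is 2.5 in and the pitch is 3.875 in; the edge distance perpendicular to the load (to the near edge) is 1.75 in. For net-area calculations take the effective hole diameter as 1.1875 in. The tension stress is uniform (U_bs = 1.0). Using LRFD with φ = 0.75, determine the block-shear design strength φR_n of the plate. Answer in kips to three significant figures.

130 kips

Shear plane L_v = 2.5 + 3·3.875 = 14.12 in; A_gv = 14.12 × 0.375 = 5.297 in².
A_nv = (14.12 − 3.5·1.1875) × 0.375 = 3.738 in².
A_nt = (1.75 − 0.5·1.1875) × 0.375 = 0.4336 in².
0.6 F_u A_nv = 145.8 kips; 0.6 F_y A_gv = 158.9 kips → shear rupture governs the shear term.
R_n = 145.8 + 1.0 × 65 × 0.4336 = 174 kips.
Design strength φR_n = 0.75 × 174 = 130 kips.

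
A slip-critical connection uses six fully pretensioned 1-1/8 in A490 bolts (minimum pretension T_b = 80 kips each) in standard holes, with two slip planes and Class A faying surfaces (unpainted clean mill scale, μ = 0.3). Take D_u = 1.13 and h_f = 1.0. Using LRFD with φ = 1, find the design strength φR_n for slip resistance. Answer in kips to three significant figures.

R_n = μ · D_u · h_f · T_b · n_s · n_b = 0.3 × 1.13 × 1.0 × 80 × 2 × 6 = 325.4 kips.
Design strength φR_n = 1 × 325.4 = 325 kips.

325 kips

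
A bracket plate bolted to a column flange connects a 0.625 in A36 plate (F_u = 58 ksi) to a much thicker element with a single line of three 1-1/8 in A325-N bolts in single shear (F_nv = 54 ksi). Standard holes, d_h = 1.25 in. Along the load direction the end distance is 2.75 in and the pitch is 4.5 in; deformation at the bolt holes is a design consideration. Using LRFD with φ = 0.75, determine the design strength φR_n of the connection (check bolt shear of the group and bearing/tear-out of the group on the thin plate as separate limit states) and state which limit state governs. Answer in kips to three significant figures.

Bolt shear: A_b = π·1.125²/4 = 0.994 in²; R_n = 54 × 0.994 × 3 × 1 = 161 kips → 0.75 × 161 = 121 kips.
Bearing (1.2 l_c t F_u ≤ 2.4 d t F_u): upper limit = 2.4·1.125·0.625·58 = 97.87 kips.
  Edge l_c = 2.75 − 1.25/2 = 2.125 → r_n = 92.44 kips; interior l_c = 4.5 − 1.25 = 3.25 → r_n = 97.87 kips.
  R_n,bearing = 1·92.44 + 2·97.87 = 288.2 kips → 0.75 × 288.2 = 216 kips.
Bolt shear governs: 121 kips.

121 kips (bolt shear governs)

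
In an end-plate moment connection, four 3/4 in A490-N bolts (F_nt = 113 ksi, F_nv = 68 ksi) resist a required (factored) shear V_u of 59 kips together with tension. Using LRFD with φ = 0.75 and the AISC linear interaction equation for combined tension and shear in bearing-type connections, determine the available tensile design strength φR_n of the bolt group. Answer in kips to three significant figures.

96.7 kips

A_b = π·0.75²/4 = 0.4418 in²; f_rv = 59 / (4 × 0.4418) = 33.39 ksi.
F'_nt = 1.3 F_nt − (F_nt / φF_nv) f_rv = 1.3·113 − (113/(0.75·68))·33.39 = 72.92 ksi, capped at F_nt → F'_nt = 72.92 ksi.
R_n = F'_nt · A_b · n = 72.92 × 0.4418 × 4 = 128.9 kips.
Design strength φR_n = 0.75 × 128.9 = 96.7 kips.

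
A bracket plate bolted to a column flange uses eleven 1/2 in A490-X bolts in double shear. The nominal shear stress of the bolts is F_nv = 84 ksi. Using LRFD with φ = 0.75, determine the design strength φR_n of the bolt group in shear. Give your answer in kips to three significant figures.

A_b = π × 0.5² / 4 = 0.1963 in².
R_n = F_nv · A_b · n · n_s = 84 × 0.1963 × 11 × 2 = 362.9 kips.
Design strength φR_n = 0.75 × 362.9 = 272 kips.

272 kips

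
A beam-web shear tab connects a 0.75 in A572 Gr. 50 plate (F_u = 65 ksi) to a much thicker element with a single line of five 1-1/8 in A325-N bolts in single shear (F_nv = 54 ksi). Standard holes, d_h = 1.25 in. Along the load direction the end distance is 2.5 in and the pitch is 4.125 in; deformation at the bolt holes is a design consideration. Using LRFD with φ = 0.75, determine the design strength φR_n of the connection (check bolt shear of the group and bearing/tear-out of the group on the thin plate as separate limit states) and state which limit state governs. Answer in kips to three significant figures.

Bolt shear: A_b = π·1.125²/4 = 0.994 in²; R_n = 54 × 0.994 × 5 × 1 = 268.4 kips → 0.75 × 268.4 = 201 kips.
Bearing (1.2 l_c t F_u ≤ 2.4 d t F_u): upper limit = 2.4·1.125·0.75·65 = 131.6 kips.
  Edge l_c = 2.5 − 1.25/2 = 1.875 → r_n = 109.7 kips; interior l_c = 4.125 − 1.25 = 2.875 → r_n = 131.6 kips.
  R_n,bearing = 1·109.7 + 4·131.6 = 636.2 kips → 0.75 × 636.2 = 477 kips.
Bolt shear governs: 201 kips.

201 kips (bolt shear governs)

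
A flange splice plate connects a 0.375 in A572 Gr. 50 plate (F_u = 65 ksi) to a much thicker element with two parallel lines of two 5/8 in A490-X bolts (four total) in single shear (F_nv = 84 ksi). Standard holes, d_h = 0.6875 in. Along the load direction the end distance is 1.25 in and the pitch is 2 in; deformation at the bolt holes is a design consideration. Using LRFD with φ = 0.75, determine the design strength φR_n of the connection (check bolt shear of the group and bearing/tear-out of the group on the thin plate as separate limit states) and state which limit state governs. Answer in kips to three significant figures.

Bolt shear: A_b = π·0.625²/4 = 0.3068 in²; R_n = 84 × 0.3068 × 4 × 1 = 103.1 kips → 0.75 × 103.1 = 77.3 kips.
Bearing (1.2 l_c t F_u ≤ 2.4 d t F_u): upper limit = 2.4·0.625·0.375·65 = 36.56 kips.
  Edge l_c = 1.25 − 0.6875/2 = 0.9062 → r_n = 26.51 kips; interior l_c = 2 − 0.6875 = 1.312 → r_n = 36.56 kips.
  R_n,bearing = 2·26.51 + 2·36.56 = 126.1 kips → 0.75 × 126.1 = 94.6 kips.
Bolt shear governs: 77.3 kips.

77.3 kips (bolt shear governs)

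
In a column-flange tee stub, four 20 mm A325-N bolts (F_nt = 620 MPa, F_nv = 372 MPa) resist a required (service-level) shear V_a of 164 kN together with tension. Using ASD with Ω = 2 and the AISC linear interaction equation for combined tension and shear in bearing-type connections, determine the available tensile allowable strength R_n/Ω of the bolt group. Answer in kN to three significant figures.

233 kN

A_b = π·20²/4 = 314.2 mm²; f_rv = 164 × 1000 / (4 × 314.2) = 130.5 MPa.
F'_nt = 1.3 F_nt − (Ω F_nt / F_nv) f_rv = 1.3·620 − (2·620/372)·130.5 = 371 MPa, capped at F_nt → F'_nt = 371 MPa.
R_n = F'_nt · A_b · n = 371 × 314.2 × 4 / 1000 = 466.2 kN.
Allowable strength R_n/Ω = 466.2 / 2 = 233 kN.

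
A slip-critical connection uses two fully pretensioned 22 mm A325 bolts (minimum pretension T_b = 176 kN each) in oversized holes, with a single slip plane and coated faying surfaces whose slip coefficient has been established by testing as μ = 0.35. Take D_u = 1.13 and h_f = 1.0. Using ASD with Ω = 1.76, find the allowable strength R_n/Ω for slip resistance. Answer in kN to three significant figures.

79.1 kN

R_n = μ · D_u · h_f · T_b · n_s · n_b = 0.35 × 1.13 × 1.0 × 176 × 1 × 2 = 139.2 kN.
Allowable strength R_n/Ω = 139.2 / 1.76 = 79.1 kN.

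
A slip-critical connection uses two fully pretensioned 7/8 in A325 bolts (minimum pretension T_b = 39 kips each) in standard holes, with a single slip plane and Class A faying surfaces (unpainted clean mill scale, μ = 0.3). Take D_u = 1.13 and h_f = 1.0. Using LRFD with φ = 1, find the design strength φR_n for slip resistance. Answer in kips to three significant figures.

26.4 kips

R_n = μ · D_u · h_f · T_b · n_s · n_b = 0.3 × 1.13 × 1.0 × 39 × 1 × 2 = 26.44 kips.
Design strength φR_n = 1 × 26.44 = 26.4 kips.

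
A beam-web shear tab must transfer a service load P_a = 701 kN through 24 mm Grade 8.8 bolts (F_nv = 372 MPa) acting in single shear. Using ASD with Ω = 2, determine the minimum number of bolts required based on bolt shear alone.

9 bolts

A_b = π·24²/4 = 452.4 mm².
Per-bolt allowable strength R_n/Ω = 372 × 452.4 × 1 / 1000 / 2 = 84.14 kN.
n ≥ 701 / 84.14 = 8.331 → use 9 bolts.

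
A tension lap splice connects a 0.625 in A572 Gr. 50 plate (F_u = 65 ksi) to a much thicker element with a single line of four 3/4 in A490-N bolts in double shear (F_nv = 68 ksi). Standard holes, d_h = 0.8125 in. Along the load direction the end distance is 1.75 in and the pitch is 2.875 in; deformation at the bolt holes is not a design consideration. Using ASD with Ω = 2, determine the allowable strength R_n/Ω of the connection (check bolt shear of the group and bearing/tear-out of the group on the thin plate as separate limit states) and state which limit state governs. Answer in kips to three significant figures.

120 kips (bolt shear governs)

Bolt shear: A_b = π·0.75²/4 = 0.4418 in²; R_n = 68 × 0.4418 × 4 × 2 = 240.3 kips → 240.3 / 2 = 120 kips.
Bearing (1.5 l_c t F_u ≤ 3.0 d t F_u): upper limit = 3.0·0.75·0.625·65 = 91.41 kips.
  Edge l_c = 1.75 − 0.8125/2 = 1.344 → r_n = 81.88 kips; interior l_c = 2.875 − 0.8125 = 2.062 → r_n = 91.41 kips.
  R_n,bearing = 1·81.88 + 3·91.41 = 356.1 kips → 356.1 / 2 = 178 kips.
Bolt shear governs: 120 kips.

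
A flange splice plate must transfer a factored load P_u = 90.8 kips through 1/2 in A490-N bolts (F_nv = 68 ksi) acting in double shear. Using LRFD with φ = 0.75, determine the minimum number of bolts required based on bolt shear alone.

A_b = π·0.5²/4 = 0.1963 in².
Per-bolt design strength φR_n = 0.75 × 68 × 0.1963 × 2 = 20.03 kips.
n ≥ 90.8 / 20.03 = 4.534 → use 5 bolts.

5 bolts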